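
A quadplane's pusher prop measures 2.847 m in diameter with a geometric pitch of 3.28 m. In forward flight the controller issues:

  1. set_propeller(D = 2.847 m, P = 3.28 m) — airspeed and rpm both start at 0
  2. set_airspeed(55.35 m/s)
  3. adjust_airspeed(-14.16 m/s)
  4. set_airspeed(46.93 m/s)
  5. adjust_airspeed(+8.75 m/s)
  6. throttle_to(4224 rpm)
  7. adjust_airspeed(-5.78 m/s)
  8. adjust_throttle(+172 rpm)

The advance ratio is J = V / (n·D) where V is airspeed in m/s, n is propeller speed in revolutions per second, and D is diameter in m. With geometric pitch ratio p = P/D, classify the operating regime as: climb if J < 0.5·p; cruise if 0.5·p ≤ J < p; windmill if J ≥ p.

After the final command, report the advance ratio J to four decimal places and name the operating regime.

J = 0.2392, regime = climb

set_propeller: D = 2.847 m, P = 3.28 m (p = P/D = 1.152090); state ← (V=0, rpm=0)
set_airspeed(55.35): V ← 55.35 m/s
adjust_airspeed(-14.16): V ← 55.35 -14.16 = 41.19 m/s
set_airspeed(46.93): V ← 46.93 m/s
adjust_airspeed(+8.75): V ← 46.93 +8.75 = 55.68 m/s
throttle_to(4224): rpm ← 4224
adjust_airspeed(-5.78): V ← 55.68 -5.78 = 49.9 m/s
adjust_throttle(+172): rpm ← 4224 +172 = 4396
final state: V = 49.9 m/s, rpm = 4396 → n = rpm/60 = 73.266667 rev/s
J = V / (n·D) = 49.9 / (73.266667 × 2.847) = 0.239225
regime bands: climb J<0.5760 | cruise [0.5760, 1.1521) | windmill J≥1.1521
J = 0.2392 → climb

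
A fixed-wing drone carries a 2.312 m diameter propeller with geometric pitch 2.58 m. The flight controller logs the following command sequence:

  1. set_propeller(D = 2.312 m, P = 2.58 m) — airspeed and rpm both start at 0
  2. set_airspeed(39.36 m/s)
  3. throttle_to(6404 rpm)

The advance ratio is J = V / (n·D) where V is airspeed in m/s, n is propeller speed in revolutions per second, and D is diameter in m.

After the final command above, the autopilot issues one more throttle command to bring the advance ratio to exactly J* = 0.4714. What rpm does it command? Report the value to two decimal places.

rpm = 2166.85

set_propeller: D = 2.312 m, P = 2.58 m (p = P/D = 1.115917); state ← (V=0, rpm=0)
set_airspeed(39.36): V ← 39.36 m/s
throttle_to(6404): rpm ← 6404
final state: V = 39.36 m/s, rpm = 6404 → n = rpm/60 = 106.733333 rev/s
target J* = 0.4714; solve J* = V/(n·D) for n: n = V/(J*·D) = 39.36/(0.4714 × 2.312) = 36.114174 rev/s
rpm = 60·n = 2166.850418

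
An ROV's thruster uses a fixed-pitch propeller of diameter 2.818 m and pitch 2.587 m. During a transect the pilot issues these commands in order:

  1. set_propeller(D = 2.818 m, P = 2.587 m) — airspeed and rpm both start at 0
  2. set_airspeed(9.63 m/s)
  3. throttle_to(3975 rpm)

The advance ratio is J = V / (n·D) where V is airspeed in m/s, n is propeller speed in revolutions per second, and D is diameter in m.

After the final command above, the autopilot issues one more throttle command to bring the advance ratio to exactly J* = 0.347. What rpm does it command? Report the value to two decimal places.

set_propeller: D = 2.818 m, P = 2.587 m (p = P/D = 0.918027); state ← (V=0, rpm=0)
set_airspeed(9.63): V ← 9.63 m/s
throttle_to(3975): rpm ← 3975
final state: V = 9.63 m/s, rpm = 3975 → n = rpm/60 = 66.250000 rev/s
target J* = 0.347; solve J* = V/(n·D) for n: n = V/(J*·D) = 9.63/(0.347 × 2.818) = 9.848177 rev/s
rpm = 60·n = 590.890590

rpm = 590.89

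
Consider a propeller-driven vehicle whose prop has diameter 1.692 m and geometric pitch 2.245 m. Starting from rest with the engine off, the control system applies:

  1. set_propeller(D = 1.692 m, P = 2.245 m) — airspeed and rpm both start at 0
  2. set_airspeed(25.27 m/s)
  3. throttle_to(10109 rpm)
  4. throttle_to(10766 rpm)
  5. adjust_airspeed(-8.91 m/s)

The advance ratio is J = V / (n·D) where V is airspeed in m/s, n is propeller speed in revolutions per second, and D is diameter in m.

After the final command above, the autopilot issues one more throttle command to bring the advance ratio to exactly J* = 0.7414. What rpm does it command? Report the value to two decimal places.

set_propeller: D = 1.692 m, P = 2.245 m (p = P/D = 1.326832); state ← (V=0, rpm=0)
set_airspeed(25.27): V ← 25.27 m/s
throttle_to(10109): rpm ← 10109
throttle_to(10766): rpm ← 10766
adjust_airspeed(-8.91): V ← 25.27 -8.91 = 16.36 m/s
final state: V = 16.36 m/s, rpm = 10766 → n = rpm/60 = 179.433333 rev/s
target J* = 0.7414; solve J* = V/(n·D) for n: n = V/(J*·D) = 16.36/(0.7414 × 1.692) = 13.041584 rev/s
rpm = 60·n = 782.495069

rpm = 782.50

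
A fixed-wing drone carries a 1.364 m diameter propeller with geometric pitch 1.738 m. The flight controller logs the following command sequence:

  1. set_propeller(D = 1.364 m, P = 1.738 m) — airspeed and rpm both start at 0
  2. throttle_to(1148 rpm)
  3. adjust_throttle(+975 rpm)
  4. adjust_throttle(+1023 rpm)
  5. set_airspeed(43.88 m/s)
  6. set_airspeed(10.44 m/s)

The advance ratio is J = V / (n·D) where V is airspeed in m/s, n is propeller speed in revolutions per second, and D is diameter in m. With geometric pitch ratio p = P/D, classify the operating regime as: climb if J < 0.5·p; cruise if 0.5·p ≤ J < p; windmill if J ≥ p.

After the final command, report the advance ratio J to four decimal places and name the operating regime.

set_propeller: D = 1.364 m, P = 1.738 m (p = P/D = 1.274194); state ← (V=0, rpm=0)
throttle_to(1148): rpm ← 1148
adjust_throttle(+975): rpm ← 1148 +975 = 2123
adjust_throttle(+1023): rpm ← 2123 +1023 = 3146
set_airspeed(43.88): V ← 43.88 m/s
set_airspeed(10.44): V ← 10.44 m/s
final state: V = 10.44 m/s, rpm = 3146 → n = rpm/60 = 52.433333 rev/s
J = V / (n·D) = 10.44 / (52.433333 × 1.364) = 0.145975
regime bands: climb J<0.6371 | cruise [0.6371, 1.2742) | windmill J≥1.2742
J = 0.1460 → climb

J = 0.1460, regime = climb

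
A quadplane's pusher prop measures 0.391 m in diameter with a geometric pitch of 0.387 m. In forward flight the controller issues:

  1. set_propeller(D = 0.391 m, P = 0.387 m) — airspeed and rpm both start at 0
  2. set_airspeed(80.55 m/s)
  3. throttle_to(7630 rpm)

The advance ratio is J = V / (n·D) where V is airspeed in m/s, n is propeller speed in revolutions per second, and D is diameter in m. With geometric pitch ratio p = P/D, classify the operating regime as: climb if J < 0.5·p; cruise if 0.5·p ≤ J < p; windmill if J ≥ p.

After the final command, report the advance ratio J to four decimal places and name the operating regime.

J = 1.6200, regime = windmill

set_propeller: D = 0.391 m, P = 0.387 m (p = P/D = 0.989770); state ← (V=0, rpm=0)
set_airspeed(80.55): V ← 80.55 m/s
throttle_to(7630): rpm ← 7630
final state: V = 80.55 m/s, rpm = 7630 → n = rpm/60 = 127.166667 rev/s
J = V / (n·D) = 80.55 / (127.166667 × 0.391) = 1.620002
regime bands: climb J<0.4949 | cruise [0.4949, 0.9898) | windmill J≥0.9898
J = 1.6200 → windmill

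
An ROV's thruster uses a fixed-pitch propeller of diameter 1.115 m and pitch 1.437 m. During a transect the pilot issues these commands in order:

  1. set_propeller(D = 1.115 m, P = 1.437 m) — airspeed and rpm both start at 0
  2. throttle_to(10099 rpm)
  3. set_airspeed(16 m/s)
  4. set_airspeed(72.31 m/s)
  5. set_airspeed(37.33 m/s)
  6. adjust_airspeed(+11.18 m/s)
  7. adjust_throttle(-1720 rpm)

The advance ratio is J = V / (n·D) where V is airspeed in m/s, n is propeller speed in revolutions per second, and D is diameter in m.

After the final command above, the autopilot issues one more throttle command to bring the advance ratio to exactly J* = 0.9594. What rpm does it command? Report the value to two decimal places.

rpm = 2720.87

set_propeller: D = 1.115 m, P = 1.437 m (p = P/D = 1.288789); state ← (V=0, rpm=0)
throttle_to(10099): rpm ← 10099
set_airspeed(16): V ← 16 m/s
set_airspeed(72.31): V ← 72.31 m/s
set_airspeed(37.33): V ← 37.33 m/s
adjust_airspeed(+11.18): V ← 37.33 +11.18 = 48.51 m/s
adjust_throttle(-1720): rpm ← 10099 -1720 = 8379
final state: V = 48.51 m/s, rpm = 8379 → n = rpm/60 = 139.650000 rev/s
target J* = 0.9594; solve J* = V/(n·D) for n: n = V/(J*·D) = 48.51/(0.9594 × 1.115) = 45.347849 rev/s
rpm = 60·n = 2720.870948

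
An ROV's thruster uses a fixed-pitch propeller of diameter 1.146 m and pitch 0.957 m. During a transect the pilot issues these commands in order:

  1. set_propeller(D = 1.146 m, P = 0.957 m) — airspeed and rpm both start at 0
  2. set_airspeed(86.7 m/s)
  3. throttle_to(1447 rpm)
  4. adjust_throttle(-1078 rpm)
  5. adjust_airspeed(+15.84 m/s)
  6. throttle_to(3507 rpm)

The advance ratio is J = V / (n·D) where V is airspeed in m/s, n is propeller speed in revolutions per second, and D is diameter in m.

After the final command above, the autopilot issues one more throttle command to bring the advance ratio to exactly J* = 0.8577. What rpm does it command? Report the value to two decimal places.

set_propeller: D = 1.146 m, P = 0.957 m (p = P/D = 0.835079); state ← (V=0, rpm=0)
set_airspeed(86.7): V ← 86.7 m/s
throttle_to(1447): rpm ← 1447
adjust_throttle(-1078): rpm ← 1447 -1078 = 369
adjust_airspeed(+15.84): V ← 86.7 +15.84 = 102.54 m/s
throttle_to(3507): rpm ← 3507
final state: V = 102.54 m/s, rpm = 3507 → n = rpm/60 = 58.450000 rev/s
target J* = 0.8577; solve J* = V/(n·D) for n: n = V/(J*·D) = 102.54/(0.8577 × 1.146) = 104.321371 rev/s
rpm = 60·n = 6259.282252

rpm = 6259.28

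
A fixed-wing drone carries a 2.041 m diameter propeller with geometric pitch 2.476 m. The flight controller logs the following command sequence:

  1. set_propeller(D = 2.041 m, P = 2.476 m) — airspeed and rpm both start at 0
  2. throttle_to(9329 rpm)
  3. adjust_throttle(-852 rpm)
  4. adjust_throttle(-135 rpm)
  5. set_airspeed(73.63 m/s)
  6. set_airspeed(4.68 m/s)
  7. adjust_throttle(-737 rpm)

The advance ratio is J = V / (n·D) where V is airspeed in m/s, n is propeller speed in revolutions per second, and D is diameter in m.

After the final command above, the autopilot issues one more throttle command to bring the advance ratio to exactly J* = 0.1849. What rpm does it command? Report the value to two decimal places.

rpm = 744.08

set_propeller: D = 2.041 m, P = 2.476 m (p = P/D = 1.213131); state ← (V=0, rpm=0)
throttle_to(9329): rpm ← 9329
adjust_throttle(-852): rpm ← 9329 -852 = 8477
adjust_throttle(-135): rpm ← 8477 -135 = 8342
set_airspeed(73.63): V ← 73.63 m/s
set_airspeed(4.68): V ← 4.68 m/s
adjust_throttle(-737): rpm ← 8342 -737 = 7605
final state: V = 4.68 m/s, rpm = 7605 → n = rpm/60 = 126.750000 rev/s
target J* = 0.1849; solve J* = V/(n·D) for n: n = V/(J*·D) = 4.68/(0.1849 × 2.041) = 12.401264 rev/s
rpm = 60·n = 744.075813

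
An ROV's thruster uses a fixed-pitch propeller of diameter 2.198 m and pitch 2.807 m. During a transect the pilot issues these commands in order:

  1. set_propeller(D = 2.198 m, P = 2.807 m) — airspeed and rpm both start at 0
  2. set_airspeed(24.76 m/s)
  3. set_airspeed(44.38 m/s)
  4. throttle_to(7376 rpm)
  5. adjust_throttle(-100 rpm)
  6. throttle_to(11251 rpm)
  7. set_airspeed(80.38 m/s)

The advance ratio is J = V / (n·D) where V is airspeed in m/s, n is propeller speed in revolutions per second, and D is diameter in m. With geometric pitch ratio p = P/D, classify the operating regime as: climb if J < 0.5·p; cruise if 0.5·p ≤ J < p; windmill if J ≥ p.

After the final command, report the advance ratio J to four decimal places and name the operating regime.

set_propeller: D = 2.198 m, P = 2.807 m (p = P/D = 1.277070); state ← (V=0, rpm=0)
set_airspeed(24.76): V ← 24.76 m/s
set_airspeed(44.38): V ← 44.38 m/s
throttle_to(7376): rpm ← 7376
adjust_throttle(-100): rpm ← 7376 -100 = 7276
throttle_to(11251): rpm ← 11251
set_airspeed(80.38): V ← 80.38 m/s
final state: V = 80.38 m/s, rpm = 11251 → n = rpm/60 = 187.516667 rev/s
J = V / (n·D) = 80.38 / (187.516667 × 2.198) = 0.195021
regime bands: climb J<0.6385 | cruise [0.6385, 1.2771) | windmill J≥1.2771
J = 0.1950 → climb

J = 0.1950, regime = climb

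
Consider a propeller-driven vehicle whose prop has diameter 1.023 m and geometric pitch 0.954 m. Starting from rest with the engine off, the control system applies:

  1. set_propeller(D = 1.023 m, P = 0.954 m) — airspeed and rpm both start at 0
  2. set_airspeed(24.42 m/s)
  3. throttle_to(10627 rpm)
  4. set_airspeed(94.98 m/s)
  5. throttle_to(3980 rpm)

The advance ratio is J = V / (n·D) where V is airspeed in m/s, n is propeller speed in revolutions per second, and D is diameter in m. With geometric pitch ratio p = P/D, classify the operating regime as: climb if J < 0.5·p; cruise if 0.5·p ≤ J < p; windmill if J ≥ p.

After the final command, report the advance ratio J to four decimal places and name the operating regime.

set_propeller: D = 1.023 m, P = 0.954 m (p = P/D = 0.932551); state ← (V=0, rpm=0)
set_airspeed(24.42): V ← 24.42 m/s
throttle_to(10627): rpm ← 10627
set_airspeed(94.98): V ← 94.98 m/s
throttle_to(3980): rpm ← 3980
final state: V = 94.98 m/s, rpm = 3980 → n = rpm/60 = 66.333333 rev/s
J = V / (n·D) = 94.98 / (66.333333 × 1.023) = 1.399667
regime bands: climb J<0.4663 | cruise [0.4663, 0.9326) | windmill J≥0.9326
J = 1.3997 → windmill

J = 1.3997, regime = windmill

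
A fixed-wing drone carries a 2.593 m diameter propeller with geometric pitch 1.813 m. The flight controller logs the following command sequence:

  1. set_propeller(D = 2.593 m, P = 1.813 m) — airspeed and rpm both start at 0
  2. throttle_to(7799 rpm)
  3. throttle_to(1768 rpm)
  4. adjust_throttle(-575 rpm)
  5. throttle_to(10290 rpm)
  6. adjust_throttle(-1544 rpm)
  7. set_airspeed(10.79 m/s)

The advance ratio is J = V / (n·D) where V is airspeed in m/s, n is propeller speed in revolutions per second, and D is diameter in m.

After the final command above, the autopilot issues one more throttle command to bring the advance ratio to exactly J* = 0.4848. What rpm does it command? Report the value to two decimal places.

rpm = 515.00

set_propeller: D = 2.593 m, P = 1.813 m (p = P/D = 0.699190); state ← (V=0, rpm=0)
throttle_to(7799): rpm ← 7799
throttle_to(1768): rpm ← 1768
adjust_throttle(-575): rpm ← 1768 -575 = 1193
throttle_to(10290): rpm ← 10290
adjust_throttle(-1544): rpm ← 10290 -1544 = 8746
set_airspeed(10.79): V ← 10.79 m/s
final state: V = 10.79 m/s, rpm = 8746 → n = rpm/60 = 145.766667 rev/s
target J* = 0.4848; solve J* = V/(n·D) for n: n = V/(J*·D) = 10.79/(0.4848 × 2.593) = 8.583340 rev/s
rpm = 60·n = 515.000401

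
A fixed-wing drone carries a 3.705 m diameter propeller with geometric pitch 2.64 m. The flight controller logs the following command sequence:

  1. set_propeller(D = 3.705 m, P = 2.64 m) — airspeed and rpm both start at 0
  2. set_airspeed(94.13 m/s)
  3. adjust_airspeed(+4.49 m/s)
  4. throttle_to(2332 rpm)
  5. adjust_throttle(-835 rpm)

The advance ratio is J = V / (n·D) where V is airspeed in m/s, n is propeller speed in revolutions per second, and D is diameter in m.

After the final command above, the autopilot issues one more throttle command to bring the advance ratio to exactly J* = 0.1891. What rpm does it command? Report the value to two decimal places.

rpm = 8445.72

set_propeller: D = 3.705 m, P = 2.64 m (p = P/D = 0.712551); state ← (V=0, rpm=0)
set_airspeed(94.13): V ← 94.13 m/s
adjust_airspeed(+4.49): V ← 94.13 +4.49 = 98.62 m/s
throttle_to(2332): rpm ← 2332
adjust_throttle(-835): rpm ← 2332 -835 = 1497
final state: V = 98.62 m/s, rpm = 1497 → n = rpm/60 = 24.950000 rev/s
target J* = 0.1891; solve J* = V/(n·D) for n: n = V/(J*·D) = 98.62/(0.1891 × 3.705) = 140.761944 rev/s
rpm = 60·n = 8445.716659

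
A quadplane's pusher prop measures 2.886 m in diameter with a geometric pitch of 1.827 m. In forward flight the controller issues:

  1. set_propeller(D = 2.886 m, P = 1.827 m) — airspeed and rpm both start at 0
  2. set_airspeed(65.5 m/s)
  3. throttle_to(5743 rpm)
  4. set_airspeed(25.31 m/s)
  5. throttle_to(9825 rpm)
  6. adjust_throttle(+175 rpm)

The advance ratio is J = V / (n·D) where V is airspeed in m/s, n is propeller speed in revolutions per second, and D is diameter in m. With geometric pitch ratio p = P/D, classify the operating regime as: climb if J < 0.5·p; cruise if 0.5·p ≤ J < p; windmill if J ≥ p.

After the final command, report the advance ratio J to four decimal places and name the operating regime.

set_propeller: D = 2.886 m, P = 1.827 m (p = P/D = 0.633056); state ← (V=0, rpm=0)
set_airspeed(65.5): V ← 65.5 m/s
throttle_to(5743): rpm ← 5743
set_airspeed(25.31): V ← 25.31 m/s
throttle_to(9825): rpm ← 9825
adjust_throttle(+175): rpm ← 9825 +175 = 10000
final state: V = 25.31 m/s, rpm = 10000 → n = rpm/60 = 166.666667 rev/s
J = V / (n·D) = 25.31 / (166.666667 × 2.886) = 0.052620
regime bands: climb J<0.3165 | cruise [0.3165, 0.6331) | windmill J≥0.6331
J = 0.0526 → climb

J = 0.0526, regime = climb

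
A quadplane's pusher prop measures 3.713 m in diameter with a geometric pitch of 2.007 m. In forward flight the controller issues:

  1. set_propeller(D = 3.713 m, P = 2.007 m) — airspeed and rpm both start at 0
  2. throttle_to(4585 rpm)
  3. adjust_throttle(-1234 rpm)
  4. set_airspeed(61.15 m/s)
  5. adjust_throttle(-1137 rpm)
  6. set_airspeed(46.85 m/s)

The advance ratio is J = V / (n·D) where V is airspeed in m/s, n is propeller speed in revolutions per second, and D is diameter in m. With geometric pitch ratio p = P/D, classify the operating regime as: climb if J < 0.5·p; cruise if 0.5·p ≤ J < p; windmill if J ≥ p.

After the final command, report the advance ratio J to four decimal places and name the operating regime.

set_propeller: D = 3.713 m, P = 2.007 m (p = P/D = 0.540533); state ← (V=0, rpm=0)
throttle_to(4585): rpm ← 4585
adjust_throttle(-1234): rpm ← 4585 -1234 = 3351
set_airspeed(61.15): V ← 61.15 m/s
adjust_throttle(-1137): rpm ← 3351 -1137 = 2214
set_airspeed(46.85): V ← 46.85 m/s
final state: V = 46.85 m/s, rpm = 2214 → n = rpm/60 = 36.900000 rev/s
J = V / (n·D) = 46.85 / (36.900000 × 3.713) = 0.341947
regime bands: climb J<0.2703 | cruise [0.2703, 0.5405) | windmill J≥0.5405
J = 0.3419 → cruise

J = 0.3419, regime = cruise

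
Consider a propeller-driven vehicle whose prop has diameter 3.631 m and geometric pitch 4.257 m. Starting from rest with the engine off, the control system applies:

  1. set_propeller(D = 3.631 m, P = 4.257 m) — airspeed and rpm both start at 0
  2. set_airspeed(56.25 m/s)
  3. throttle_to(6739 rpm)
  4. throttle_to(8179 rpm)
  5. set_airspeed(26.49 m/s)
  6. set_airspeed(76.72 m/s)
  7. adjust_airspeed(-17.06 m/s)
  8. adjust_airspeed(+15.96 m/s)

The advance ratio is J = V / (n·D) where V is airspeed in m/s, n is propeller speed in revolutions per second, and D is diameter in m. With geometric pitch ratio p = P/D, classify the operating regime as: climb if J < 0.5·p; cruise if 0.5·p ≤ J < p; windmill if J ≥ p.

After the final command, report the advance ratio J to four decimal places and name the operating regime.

set_propeller: D = 3.631 m, P = 4.257 m (p = P/D = 1.172404); state ← (V=0, rpm=0)
set_airspeed(56.25): V ← 56.25 m/s
throttle_to(6739): rpm ← 6739
throttle_to(8179): rpm ← 8179
set_airspeed(26.49): V ← 26.49 m/s
set_airspeed(76.72): V ← 76.72 m/s
adjust_airspeed(-17.06): V ← 76.72 -17.06 = 59.66 m/s
adjust_airspeed(+15.96): V ← 59.66 +15.96 = 75.62 m/s
final state: V = 75.62 m/s, rpm = 8179 → n = rpm/60 = 136.316667 rev/s
J = V / (n·D) = 75.62 / (136.316667 × 3.631) = 0.152778
regime bands: climb J<0.5862 | cruise [0.5862, 1.1724) | windmill J≥1.1724
J = 0.1528 → climb

J = 0.1528, regime = climb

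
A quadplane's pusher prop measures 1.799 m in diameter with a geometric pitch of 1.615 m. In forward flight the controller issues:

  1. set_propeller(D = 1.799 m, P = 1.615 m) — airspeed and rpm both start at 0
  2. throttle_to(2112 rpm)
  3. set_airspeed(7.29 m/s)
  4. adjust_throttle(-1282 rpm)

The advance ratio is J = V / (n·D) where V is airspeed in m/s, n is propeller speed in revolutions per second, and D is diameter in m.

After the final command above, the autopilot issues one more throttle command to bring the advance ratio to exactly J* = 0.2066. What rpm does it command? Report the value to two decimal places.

set_propeller: D = 1.799 m, P = 1.615 m (p = P/D = 0.897721); state ← (V=0, rpm=0)
throttle_to(2112): rpm ← 2112
set_airspeed(7.29): V ← 7.29 m/s
adjust_throttle(-1282): rpm ← 2112 -1282 = 830
final state: V = 7.29 m/s, rpm = 830 → n = rpm/60 = 13.833333 rev/s
target J* = 0.2066; solve J* = V/(n·D) for n: n = V/(J*·D) = 7.29/(0.2066 × 1.799) = 19.613994 rev/s
rpm = 60·n = 1176.839666

rpm = 1176.84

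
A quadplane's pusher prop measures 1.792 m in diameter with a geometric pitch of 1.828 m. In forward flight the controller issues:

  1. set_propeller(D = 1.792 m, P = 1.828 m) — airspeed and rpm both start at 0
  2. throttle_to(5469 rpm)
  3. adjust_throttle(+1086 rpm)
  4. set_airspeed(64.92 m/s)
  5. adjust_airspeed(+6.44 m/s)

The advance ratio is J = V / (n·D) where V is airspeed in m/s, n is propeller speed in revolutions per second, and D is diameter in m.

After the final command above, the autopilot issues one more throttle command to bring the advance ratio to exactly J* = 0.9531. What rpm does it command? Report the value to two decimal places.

set_propeller: D = 1.792 m, P = 1.828 m (p = P/D = 1.020089); state ← (V=0, rpm=0)
throttle_to(5469): rpm ← 5469
adjust_throttle(+1086): rpm ← 5469 +1086 = 6555
set_airspeed(64.92): V ← 64.92 m/s
adjust_airspeed(+6.44): V ← 64.92 +6.44 = 71.36 m/s
final state: V = 71.36 m/s, rpm = 6555 → n = rpm/60 = 109.250000 rev/s
target J* = 0.9531; solve J* = V/(n·D) for n: n = V/(J*·D) = 71.36/(0.9531 × 1.792) = 41.780955 rev/s
rpm = 60·n = 2506.857323

rpm = 2506.86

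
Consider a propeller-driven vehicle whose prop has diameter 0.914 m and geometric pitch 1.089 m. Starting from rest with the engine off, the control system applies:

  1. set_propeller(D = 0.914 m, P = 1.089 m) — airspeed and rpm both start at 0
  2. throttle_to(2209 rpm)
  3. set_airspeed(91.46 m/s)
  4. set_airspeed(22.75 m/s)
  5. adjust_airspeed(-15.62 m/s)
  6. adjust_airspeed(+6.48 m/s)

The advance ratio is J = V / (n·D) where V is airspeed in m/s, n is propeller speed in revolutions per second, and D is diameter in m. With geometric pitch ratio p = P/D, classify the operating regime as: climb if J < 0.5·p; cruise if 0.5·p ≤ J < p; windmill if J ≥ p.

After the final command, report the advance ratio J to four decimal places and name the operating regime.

set_propeller: D = 0.914 m, P = 1.089 m (p = P/D = 1.191466); state ← (V=0, rpm=0)
throttle_to(2209): rpm ← 2209
set_airspeed(91.46): V ← 91.46 m/s
set_airspeed(22.75): V ← 22.75 m/s
adjust_airspeed(-15.62): V ← 22.75 -15.62 = 7.13 m/s
adjust_airspeed(+6.48): V ← 7.13 +6.48 = 13.61 m/s
final state: V = 13.61 m/s, rpm = 2209 → n = rpm/60 = 36.816667 rev/s
J = V / (n·D) = 13.61 / (36.816667 × 0.914) = 0.404452
regime bands: climb J<0.5957 | cruise [0.5957, 1.1915) | windmill J≥1.1915
J = 0.4045 → climb

J = 0.4045, regime = climb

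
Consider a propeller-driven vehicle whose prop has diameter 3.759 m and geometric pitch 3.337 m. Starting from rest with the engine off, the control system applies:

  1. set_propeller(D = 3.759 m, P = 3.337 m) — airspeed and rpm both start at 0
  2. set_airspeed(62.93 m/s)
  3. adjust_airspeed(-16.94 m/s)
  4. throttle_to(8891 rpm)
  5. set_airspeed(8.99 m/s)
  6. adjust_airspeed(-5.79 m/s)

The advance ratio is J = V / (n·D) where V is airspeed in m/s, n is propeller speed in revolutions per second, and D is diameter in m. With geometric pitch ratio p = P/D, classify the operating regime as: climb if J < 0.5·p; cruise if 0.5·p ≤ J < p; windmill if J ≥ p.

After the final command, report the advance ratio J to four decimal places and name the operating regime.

set_propeller: D = 3.759 m, P = 3.337 m (p = P/D = 0.887736); state ← (V=0, rpm=0)
set_airspeed(62.93): V ← 62.93 m/s
adjust_airspeed(-16.94): V ← 62.93 -16.94 = 45.99 m/s
throttle_to(8891): rpm ← 8891
set_airspeed(8.99): V ← 8.99 m/s
adjust_airspeed(-5.79): V ← 8.99 -5.79 = 3.2 m/s
final state: V = 3.2 m/s, rpm = 8891 → n = rpm/60 = 148.183333 rev/s
J = V / (n·D) = 3.2 / (148.183333 × 3.759) = 0.005745
regime bands: climb J<0.4439 | cruise [0.4439, 0.8877) | windmill J≥0.8877
J = 0.0057 → climb

J = 0.0057, regime = climb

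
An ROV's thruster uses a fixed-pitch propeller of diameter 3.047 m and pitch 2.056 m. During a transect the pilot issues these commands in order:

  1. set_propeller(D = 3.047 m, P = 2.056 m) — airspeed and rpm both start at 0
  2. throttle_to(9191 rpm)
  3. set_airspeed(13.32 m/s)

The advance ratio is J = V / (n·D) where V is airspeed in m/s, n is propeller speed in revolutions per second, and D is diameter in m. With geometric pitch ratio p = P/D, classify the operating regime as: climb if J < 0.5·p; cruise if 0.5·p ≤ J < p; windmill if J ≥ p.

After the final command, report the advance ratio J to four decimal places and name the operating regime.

set_propeller: D = 3.047 m, P = 2.056 m (p = P/D = 0.674762); state ← (V=0, rpm=0)
throttle_to(9191): rpm ← 9191
set_airspeed(13.32): V ← 13.32 m/s
final state: V = 13.32 m/s, rpm = 9191 → n = rpm/60 = 153.183333 rev/s
J = V / (n·D) = 13.32 / (153.183333 × 3.047) = 0.028538
regime bands: climb J<0.3374 | cruise [0.3374, 0.6748) | windmill J≥0.6748
J = 0.0285 → climb

J = 0.0285, regime = climb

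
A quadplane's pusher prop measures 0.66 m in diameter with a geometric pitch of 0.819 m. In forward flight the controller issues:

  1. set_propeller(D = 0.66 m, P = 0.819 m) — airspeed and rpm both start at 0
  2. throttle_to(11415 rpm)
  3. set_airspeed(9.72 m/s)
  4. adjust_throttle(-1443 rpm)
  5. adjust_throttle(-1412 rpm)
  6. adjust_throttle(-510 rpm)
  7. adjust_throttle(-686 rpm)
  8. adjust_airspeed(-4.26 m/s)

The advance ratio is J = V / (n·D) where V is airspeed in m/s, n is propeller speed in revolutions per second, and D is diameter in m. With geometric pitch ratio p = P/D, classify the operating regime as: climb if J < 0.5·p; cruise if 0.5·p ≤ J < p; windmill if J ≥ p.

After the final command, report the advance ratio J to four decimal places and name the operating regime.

set_propeller: D = 0.66 m, P = 0.819 m (p = P/D = 1.240909); state ← (V=0, rpm=0)
throttle_to(11415): rpm ← 11415
set_airspeed(9.72): V ← 9.72 m/s
adjust_throttle(-1443): rpm ← 11415 -1443 = 9972
adjust_throttle(-1412): rpm ← 9972 -1412 = 8560
adjust_throttle(-510): rpm ← 8560 -510 = 8050
adjust_throttle(-686): rpm ← 8050 -686 = 7364
adjust_airspeed(-4.26): V ← 9.72 -4.26 = 5.46 m/s
final state: V = 5.46 m/s, rpm = 7364 → n = rpm/60 = 122.733333 rev/s
J = V / (n·D) = 5.46 / (122.733333 × 0.66) = 0.067404
regime bands: climb J<0.6205 | cruise [0.6205, 1.2409) | windmill J≥1.2409
J = 0.0674 → climb

J = 0.0674, regime = climb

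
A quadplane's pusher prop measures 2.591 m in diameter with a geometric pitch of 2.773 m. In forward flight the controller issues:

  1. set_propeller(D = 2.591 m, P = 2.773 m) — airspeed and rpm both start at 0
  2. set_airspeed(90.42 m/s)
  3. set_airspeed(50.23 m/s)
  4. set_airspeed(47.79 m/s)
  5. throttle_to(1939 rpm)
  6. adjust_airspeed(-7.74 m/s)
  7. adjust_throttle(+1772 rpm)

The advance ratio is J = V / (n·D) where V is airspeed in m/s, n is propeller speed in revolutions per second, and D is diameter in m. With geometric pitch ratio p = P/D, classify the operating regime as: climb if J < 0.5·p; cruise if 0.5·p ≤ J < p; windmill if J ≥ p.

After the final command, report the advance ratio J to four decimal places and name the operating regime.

J = 0.2499, regime = climb

set_propeller: D = 2.591 m, P = 2.773 m (p = P/D = 1.070243); state ← (V=0, rpm=0)
set_airspeed(90.42): V ← 90.42 m/s
set_airspeed(50.23): V ← 50.23 m/s
set_airspeed(47.79): V ← 47.79 m/s
throttle_to(1939): rpm ← 1939
adjust_airspeed(-7.74): V ← 47.79 -7.74 = 40.05 m/s
adjust_throttle(+1772): rpm ← 1939 +1772 = 3711
final state: V = 40.05 m/s, rpm = 3711 → n = rpm/60 = 61.850000 rev/s
J = V / (n·D) = 40.05 / (61.850000 × 2.591) = 0.249917
regime bands: climb J<0.5351 | cruise [0.5351, 1.0702) | windmill J≥1.0702
J = 0.2499 → climb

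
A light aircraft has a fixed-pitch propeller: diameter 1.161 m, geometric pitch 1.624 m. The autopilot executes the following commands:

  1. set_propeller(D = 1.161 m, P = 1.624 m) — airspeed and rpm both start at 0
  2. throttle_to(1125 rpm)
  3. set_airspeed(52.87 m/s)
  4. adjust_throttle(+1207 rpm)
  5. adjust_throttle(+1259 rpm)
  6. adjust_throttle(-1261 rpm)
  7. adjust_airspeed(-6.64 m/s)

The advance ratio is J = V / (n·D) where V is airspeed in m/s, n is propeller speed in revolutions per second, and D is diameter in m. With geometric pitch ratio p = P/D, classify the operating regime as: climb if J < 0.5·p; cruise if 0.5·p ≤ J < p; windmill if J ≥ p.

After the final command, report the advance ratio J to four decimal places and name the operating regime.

J = 1.0254, regime = cruise

set_propeller: D = 1.161 m, P = 1.624 m (p = P/D = 1.398794); state ← (V=0, rpm=0)
throttle_to(1125): rpm ← 1125
set_airspeed(52.87): V ← 52.87 m/s
adjust_throttle(+1207): rpm ← 1125 +1207 = 2332
adjust_throttle(+1259): rpm ← 2332 +1259 = 3591
adjust_throttle(-1261): rpm ← 3591 -1261 = 2330
adjust_airspeed(-6.64): V ← 52.87 -6.64 = 46.23 m/s
final state: V = 46.23 m/s, rpm = 2330 → n = rpm/60 = 38.833333 rev/s
J = V / (n·D) = 46.23 / (38.833333 × 1.161) = 1.025385
regime bands: climb J<0.6994 | cruise [0.6994, 1.3988) | windmill J≥1.3988
J = 1.0254 → cruise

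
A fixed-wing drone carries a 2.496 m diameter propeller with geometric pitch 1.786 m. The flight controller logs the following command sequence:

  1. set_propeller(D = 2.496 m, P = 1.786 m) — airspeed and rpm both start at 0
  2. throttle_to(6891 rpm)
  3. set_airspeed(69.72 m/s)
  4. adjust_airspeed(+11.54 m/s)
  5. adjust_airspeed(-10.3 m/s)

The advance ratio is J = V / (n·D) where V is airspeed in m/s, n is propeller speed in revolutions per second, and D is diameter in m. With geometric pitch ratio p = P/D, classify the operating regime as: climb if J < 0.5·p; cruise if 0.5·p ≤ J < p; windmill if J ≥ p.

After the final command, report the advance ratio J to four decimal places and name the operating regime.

J = 0.2475, regime = climb

set_propeller: D = 2.496 m, P = 1.786 m (p = P/D = 0.715545); state ← (V=0, rpm=0)
throttle_to(6891): rpm ← 6891
set_airspeed(69.72): V ← 69.72 m/s
adjust_airspeed(+11.54): V ← 69.72 +11.54 = 81.26 m/s
adjust_airspeed(-10.3): V ← 81.26 -10.3 = 70.96 m/s
final state: V = 70.96 m/s, rpm = 6891 → n = rpm/60 = 114.850000 rev/s
J = V / (n·D) = 70.96 / (114.850000 × 2.496) = 0.247536
regime bands: climb J<0.3578 | cruise [0.3578, 0.7155) | windmill J≥0.7155
J = 0.2475 → climb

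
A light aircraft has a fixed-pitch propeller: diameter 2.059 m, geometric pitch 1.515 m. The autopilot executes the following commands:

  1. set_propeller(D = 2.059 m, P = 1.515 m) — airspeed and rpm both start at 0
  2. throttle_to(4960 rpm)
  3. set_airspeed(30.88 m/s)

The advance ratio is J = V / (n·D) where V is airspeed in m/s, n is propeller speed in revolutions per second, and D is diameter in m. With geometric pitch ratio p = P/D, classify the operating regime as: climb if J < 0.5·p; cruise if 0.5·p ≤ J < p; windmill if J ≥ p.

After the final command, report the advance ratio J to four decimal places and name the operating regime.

J = 0.1814, regime = climb

set_propeller: D = 2.059 m, P = 1.515 m (p = P/D = 0.735794); state ← (V=0, rpm=0)
throttle_to(4960): rpm ← 4960
set_airspeed(30.88): V ← 30.88 m/s
final state: V = 30.88 m/s, rpm = 4960 → n = rpm/60 = 82.666667 rev/s
J = V / (n·D) = 30.88 / (82.666667 × 2.059) = 0.181422
regime bands: climb J<0.3679 | cruise [0.3679, 0.7358) | windmill J≥0.7358
J = 0.1814 → climb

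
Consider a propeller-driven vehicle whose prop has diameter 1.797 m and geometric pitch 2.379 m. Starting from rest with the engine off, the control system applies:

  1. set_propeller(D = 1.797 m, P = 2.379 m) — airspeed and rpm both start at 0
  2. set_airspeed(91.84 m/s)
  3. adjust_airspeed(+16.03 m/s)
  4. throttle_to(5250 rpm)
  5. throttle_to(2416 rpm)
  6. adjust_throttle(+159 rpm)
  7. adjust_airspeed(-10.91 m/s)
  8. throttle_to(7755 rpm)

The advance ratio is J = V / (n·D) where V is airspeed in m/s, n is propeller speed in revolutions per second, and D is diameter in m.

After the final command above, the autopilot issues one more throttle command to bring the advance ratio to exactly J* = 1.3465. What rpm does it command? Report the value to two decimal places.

set_propeller: D = 1.797 m, P = 2.379 m (p = P/D = 1.323873); state ← (V=0, rpm=0)
set_airspeed(91.84): V ← 91.84 m/s
adjust_airspeed(+16.03): V ← 91.84 +16.03 = 107.87 m/s
throttle_to(5250): rpm ← 5250
throttle_to(2416): rpm ← 2416
adjust_throttle(+159): rpm ← 2416 +159 = 2575
adjust_airspeed(-10.91): V ← 107.87 -10.91 = 96.96 m/s
throttle_to(7755): rpm ← 7755
final state: V = 96.96 m/s, rpm = 7755 → n = rpm/60 = 129.250000 rev/s
target J* = 1.3465; solve J* = V/(n·D) for n: n = V/(J*·D) = 96.96/(1.3465 × 1.797) = 40.071737 rev/s
rpm = 60·n = 2404.304240

rpm = 2404.30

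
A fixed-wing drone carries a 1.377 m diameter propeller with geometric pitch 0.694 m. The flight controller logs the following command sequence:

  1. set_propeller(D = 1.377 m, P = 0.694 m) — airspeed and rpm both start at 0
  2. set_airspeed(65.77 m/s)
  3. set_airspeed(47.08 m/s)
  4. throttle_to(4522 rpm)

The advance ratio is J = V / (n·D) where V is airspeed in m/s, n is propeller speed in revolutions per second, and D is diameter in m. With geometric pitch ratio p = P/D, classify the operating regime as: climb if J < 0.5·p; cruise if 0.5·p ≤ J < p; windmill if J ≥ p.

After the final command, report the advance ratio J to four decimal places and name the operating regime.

set_propeller: D = 1.377 m, P = 0.694 m (p = P/D = 0.503994); state ← (V=0, rpm=0)
set_airspeed(65.77): V ← 65.77 m/s
set_airspeed(47.08): V ← 47.08 m/s
throttle_to(4522): rpm ← 4522
final state: V = 47.08 m/s, rpm = 4522 → n = rpm/60 = 75.366667 rev/s
J = V / (n·D) = 47.08 / (75.366667 × 1.377) = 0.453652
regime bands: climb J<0.2520 | cruise [0.2520, 0.5040) | windmill J≥0.5040
J = 0.4537 → cruise

J = 0.4537, regime = cruise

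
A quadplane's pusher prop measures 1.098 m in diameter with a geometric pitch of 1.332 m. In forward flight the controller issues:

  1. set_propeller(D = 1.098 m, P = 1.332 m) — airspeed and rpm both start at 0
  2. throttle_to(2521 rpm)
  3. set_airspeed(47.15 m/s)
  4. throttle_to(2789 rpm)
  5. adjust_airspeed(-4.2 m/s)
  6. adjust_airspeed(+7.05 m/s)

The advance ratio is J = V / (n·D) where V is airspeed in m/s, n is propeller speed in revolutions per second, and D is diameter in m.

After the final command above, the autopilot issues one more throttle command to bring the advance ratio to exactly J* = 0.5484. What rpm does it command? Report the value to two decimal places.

rpm = 4982.20

set_propeller: D = 1.098 m, P = 1.332 m (p = P/D = 1.213115); state ← (V=0, rpm=0)
throttle_to(2521): rpm ← 2521
set_airspeed(47.15): V ← 47.15 m/s
throttle_to(2789): rpm ← 2789
adjust_airspeed(-4.2): V ← 47.15 -4.2 = 42.95 m/s
adjust_airspeed(+7.05): V ← 42.95 +7.05 = 50 m/s
final state: V = 50 m/s, rpm = 2789 → n = rpm/60 = 46.483333 rev/s
target J* = 0.5484; solve J* = V/(n·D) for n: n = V/(J*·D) = 50/(0.5484 × 1.098) = 83.036726 rev/s
rpm = 60·n = 4982.203569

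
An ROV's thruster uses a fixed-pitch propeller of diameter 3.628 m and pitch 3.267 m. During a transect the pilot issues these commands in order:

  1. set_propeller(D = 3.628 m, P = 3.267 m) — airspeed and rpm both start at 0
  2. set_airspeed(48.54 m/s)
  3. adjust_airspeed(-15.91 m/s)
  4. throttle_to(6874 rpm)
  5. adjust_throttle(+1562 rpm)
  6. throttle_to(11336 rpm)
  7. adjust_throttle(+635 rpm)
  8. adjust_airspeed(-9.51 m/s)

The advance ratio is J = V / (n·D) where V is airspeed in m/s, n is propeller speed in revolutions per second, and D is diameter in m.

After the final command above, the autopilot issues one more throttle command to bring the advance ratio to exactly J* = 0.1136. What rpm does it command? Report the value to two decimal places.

set_propeller: D = 3.628 m, P = 3.267 m (p = P/D = 0.900496); state ← (V=0, rpm=0)
set_airspeed(48.54): V ← 48.54 m/s
adjust_airspeed(-15.91): V ← 48.54 -15.91 = 32.63 m/s
throttle_to(6874): rpm ← 6874
adjust_throttle(+1562): rpm ← 6874 +1562 = 8436
throttle_to(11336): rpm ← 11336
adjust_throttle(+635): rpm ← 11336 +635 = 11971
adjust_airspeed(-9.51): V ← 32.63 -9.51 = 23.12 m/s
final state: V = 23.12 m/s, rpm = 11971 → n = rpm/60 = 199.516667 rev/s
target J* = 0.1136; solve J* = V/(n·D) for n: n = V/(J*·D) = 23.12/(0.1136 × 3.628) = 56.097334 rev/s
rpm = 60·n = 3365.840024

rpm = 3365.84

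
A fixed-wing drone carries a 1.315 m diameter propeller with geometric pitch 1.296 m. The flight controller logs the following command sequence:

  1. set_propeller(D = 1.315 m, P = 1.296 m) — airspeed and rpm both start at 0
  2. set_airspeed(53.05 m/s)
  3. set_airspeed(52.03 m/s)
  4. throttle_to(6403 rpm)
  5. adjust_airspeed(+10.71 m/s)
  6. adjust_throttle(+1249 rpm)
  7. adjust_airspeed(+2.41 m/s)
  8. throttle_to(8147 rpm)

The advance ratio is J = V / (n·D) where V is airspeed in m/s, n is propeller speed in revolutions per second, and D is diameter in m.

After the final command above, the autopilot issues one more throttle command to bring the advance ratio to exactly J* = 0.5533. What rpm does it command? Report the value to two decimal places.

rpm = 5372.53

set_propeller: D = 1.315 m, P = 1.296 m (p = P/D = 0.985551); state ← (V=0, rpm=0)
set_airspeed(53.05): V ← 53.05 m/s
set_airspeed(52.03): V ← 52.03 m/s
throttle_to(6403): rpm ← 6403
adjust_airspeed(+10.71): V ← 52.03 +10.71 = 62.74 m/s
adjust_throttle(+1249): rpm ← 6403 +1249 = 7652
adjust_airspeed(+2.41): V ← 62.74 +2.41 = 65.15 m/s
throttle_to(8147): rpm ← 8147
final state: V = 65.15 m/s, rpm = 8147 → n = rpm/60 = 135.783333 rev/s
target J* = 0.5533; solve J* = V/(n·D) for n: n = V/(J*·D) = 65.15/(0.5533 × 1.315) = 89.542249 rev/s
rpm = 60·n = 5372.534925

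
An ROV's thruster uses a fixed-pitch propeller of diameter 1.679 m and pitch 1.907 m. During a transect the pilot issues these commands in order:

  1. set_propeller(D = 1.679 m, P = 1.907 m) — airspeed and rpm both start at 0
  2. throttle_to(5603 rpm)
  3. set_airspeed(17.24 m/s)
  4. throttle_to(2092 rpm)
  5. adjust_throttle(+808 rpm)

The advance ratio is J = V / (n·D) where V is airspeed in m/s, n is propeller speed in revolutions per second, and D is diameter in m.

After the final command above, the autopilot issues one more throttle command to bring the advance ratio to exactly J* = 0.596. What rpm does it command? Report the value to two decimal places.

set_propeller: D = 1.679 m, P = 1.907 m (p = P/D = 1.135795); state ← (V=0, rpm=0)
throttle_to(5603): rpm ← 5603
set_airspeed(17.24): V ← 17.24 m/s
throttle_to(2092): rpm ← 2092
adjust_throttle(+808): rpm ← 2092 +808 = 2900
final state: V = 17.24 m/s, rpm = 2900 → n = rpm/60 = 48.333333 rev/s
target J* = 0.596; solve J* = V/(n·D) for n: n = V/(J*·D) = 17.24/(0.596 × 1.679) = 17.228216 rev/s
rpm = 60·n = 1033.692954

rpm = 1033.69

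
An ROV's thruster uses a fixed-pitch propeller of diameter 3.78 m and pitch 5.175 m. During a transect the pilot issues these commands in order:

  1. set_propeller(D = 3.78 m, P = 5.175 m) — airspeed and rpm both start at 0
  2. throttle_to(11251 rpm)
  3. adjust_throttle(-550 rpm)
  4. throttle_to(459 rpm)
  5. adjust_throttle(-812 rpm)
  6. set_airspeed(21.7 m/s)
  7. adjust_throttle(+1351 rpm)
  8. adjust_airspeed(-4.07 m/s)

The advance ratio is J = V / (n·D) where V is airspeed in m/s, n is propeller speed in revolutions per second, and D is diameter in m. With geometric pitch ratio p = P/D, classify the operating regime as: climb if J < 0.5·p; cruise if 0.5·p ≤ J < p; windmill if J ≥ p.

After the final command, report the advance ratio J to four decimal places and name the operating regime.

set_propeller: D = 3.78 m, P = 5.175 m (p = P/D = 1.369048); state ← (V=0, rpm=0)
throttle_to(11251): rpm ← 11251
adjust_throttle(-550): rpm ← 11251 -550 = 10701
throttle_to(459): rpm ← 459
adjust_throttle(-812): rpm ← 459 -812 = -353
set_airspeed(21.7): V ← 21.7 m/s
adjust_throttle(+1351): rpm ← -353 +1351 = 998
adjust_airspeed(-4.07): V ← 21.7 -4.07 = 17.63 m/s
final state: V = 17.63 m/s, rpm = 998 → n = rpm/60 = 16.633333 rev/s
J = V / (n·D) = 17.63 / (16.633333 × 3.78) = 0.280402
regime bands: climb J<0.6845 | cruise [0.6845, 1.3690) | windmill J≥1.3690
J = 0.2804 → climb

J = 0.2804, regime = climb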